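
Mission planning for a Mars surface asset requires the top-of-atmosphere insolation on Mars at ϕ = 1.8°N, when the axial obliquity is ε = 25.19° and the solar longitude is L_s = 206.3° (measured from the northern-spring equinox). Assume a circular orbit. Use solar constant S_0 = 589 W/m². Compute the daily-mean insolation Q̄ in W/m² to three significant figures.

Q̄ ≈ 182 W/m²

Solar declination: sin δ = sin ε · sin L_s = sin 25.19° × sin 206.3° = -0.18858, so δ = -10.870°.
cos h₀ = −tan(+1.8°) tan(-10.870°) = 0.0060, h₀ = 1.5648 rad.
Bracket: h₀ sin ϕ sin δ + cos ϕ cos δ sin h₀ = 1.5648×0.03141×-0.18858 + 0.99951×0.98206×0.99998 = -0.009269 + 0.981559 = 0.972290.
Q̄ = (S_0/π) × [bracket] = (589/π) × 0.972290 = 182.3 W/m².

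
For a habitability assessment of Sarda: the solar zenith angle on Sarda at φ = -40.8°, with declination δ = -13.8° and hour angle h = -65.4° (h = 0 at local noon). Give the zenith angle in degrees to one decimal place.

cos θ_z = sin φ sin δ + cos φ cos δ cos h = 0.155863 + 0.306026 = 0.461889.
θ_z = arccos(0.461889) = 62.5°.

θ_z = 62.5°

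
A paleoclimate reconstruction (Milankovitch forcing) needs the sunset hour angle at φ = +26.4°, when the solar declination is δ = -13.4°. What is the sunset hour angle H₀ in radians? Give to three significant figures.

H₀ = 1.45 rad

cos H₀ = −tan φ · tan δ = −tan(+26.4°) × tan(-13.400°) = 0.1183, so H₀ = 1.4523 rad = 83.21°.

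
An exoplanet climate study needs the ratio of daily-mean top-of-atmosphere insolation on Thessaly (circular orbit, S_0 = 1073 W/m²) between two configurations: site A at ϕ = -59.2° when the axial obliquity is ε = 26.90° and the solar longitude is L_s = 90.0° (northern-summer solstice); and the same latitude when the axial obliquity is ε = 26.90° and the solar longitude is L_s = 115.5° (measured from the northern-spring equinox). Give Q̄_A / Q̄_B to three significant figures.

— Configuration A (ϕ=-59.2°):
Solar declination: sin δ = sin ε · sin L_s = sin 26.90° × sin 90.0° = 0.45243, so δ = +26.900°.
cos h₀ = −tan(-59.2°) tan(+26.900°) = 0.8511, h₀ = 0.5528 rad.
Bracket: h₀ sin ϕ sin δ + cos ϕ cos δ sin h₀ = 0.5528×-0.85896×0.45243 + 0.51204×0.89180×0.52508 = -0.214829 + 0.239771 = 0.024942.
Q̄ = (S_0/π) × [bracket] = (1073/π) × 0.024942 = 8.5189 W/m².
— Configuration B (ϕ=-59.2°):
Solar declination: sin δ = sin ε · sin L_s = sin 26.90° × sin 115.5° = 0.40836, so δ = +24.102°.
cos h₀ = −tan(-59.2°) tan(+24.102°) = 0.7505, h₀ = 0.7220 rad.
Bracket: h₀ sin ϕ sin δ + cos ϕ cos δ sin h₀ = 0.7220×-0.85896×0.40836 + 0.51204×0.91282×0.66092 = -0.253252 + 0.308914 = 0.055662.
Q̄ = (S_0/π) × [bracket] = (1073/π) × 0.055662 = 19.011 W/m².
Ratio Q̄_A / Q̄_B = 8.5189 / 19.011 = 0.4481.

Q̄_A / Q̄_B ≈ 0.448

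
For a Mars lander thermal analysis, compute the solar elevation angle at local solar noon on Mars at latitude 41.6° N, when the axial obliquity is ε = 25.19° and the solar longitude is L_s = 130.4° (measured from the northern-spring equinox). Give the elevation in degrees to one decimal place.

67.3°

Solar declination: sin δ = sin ε · sin L_s = sin 25.19° × sin 130.4° = 0.32413, so δ = +18.913°.
At local noon the hour angle is zero, so the zenith angle equals |ϕ − δ| = |+41.6° − (+18.913°)| = 22.687°.
Elevation = 90° − 22.687° = 67.3°.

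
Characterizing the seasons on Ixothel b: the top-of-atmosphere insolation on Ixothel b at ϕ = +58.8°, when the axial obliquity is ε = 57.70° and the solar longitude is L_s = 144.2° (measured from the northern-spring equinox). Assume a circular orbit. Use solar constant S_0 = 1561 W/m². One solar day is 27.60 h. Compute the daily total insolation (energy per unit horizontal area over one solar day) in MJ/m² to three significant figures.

65.9 MJ/m²

Solar declination: sin δ = sin ε · sin L_s = sin 57.70° × sin 144.2° = 0.49444, so δ = +29.633°.
cos h₀ = −tan(+58.8°) tan(+29.633°) = -0.9393, h₀ = 2.7913 rad.
Bracket: h₀ sin ϕ sin δ + cos ϕ cos δ sin h₀ = 2.7913×0.85536×0.49444 + 0.51803×0.86921×0.34318 = 1.180508 + 0.154526 = 1.335034.
Q̄ = (S_0/π) × [bracket] = (1561/π) × 1.335034 = 663.35 W/m².
Daily total = Q̄ × 27.60 h × 3600 s/h = 663.35 × 27.60 × 3600 / 10⁶ = 65.91 MJ/m².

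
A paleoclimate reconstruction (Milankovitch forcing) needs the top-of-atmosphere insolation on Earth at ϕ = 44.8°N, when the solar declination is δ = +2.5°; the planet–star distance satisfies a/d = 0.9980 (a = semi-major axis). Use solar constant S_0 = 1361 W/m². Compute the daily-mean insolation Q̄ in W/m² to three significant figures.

Q̄ ≈ 327 W/m²

cos h₀ = −tan(+44.8°) tan(+2.500°) = -0.0434, h₀ = 1.6142 rad.
Bracket: h₀ sin ϕ sin δ + cos ϕ cos δ sin h₀ = 1.6142×0.70463×0.04362 + 0.70957×0.99905×0.99906 = 0.049614 + 0.708230 = 0.757844.
Inverse-square distance factor (a/d)² = 0.9980² = 0.996004.
Q̄ = (S_0/π) × 0.996004 × [bracket] = (1361/π) × 0.996004 × 0.757844 = 327.0 W/m².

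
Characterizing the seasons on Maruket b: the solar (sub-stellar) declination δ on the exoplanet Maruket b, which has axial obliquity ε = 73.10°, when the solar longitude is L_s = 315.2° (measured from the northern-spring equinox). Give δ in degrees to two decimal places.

δ = -42.39°

sin δ = sin ε · sin L_s = sin 73.10° × sin 315.2° = -0.674204.
δ = arcsin(-0.674204) = -42.39°.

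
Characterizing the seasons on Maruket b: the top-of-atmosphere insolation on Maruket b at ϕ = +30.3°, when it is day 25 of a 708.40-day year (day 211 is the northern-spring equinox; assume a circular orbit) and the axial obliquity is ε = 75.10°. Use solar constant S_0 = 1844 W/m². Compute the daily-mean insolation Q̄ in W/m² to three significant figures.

Q̄ ≈ 0.00 W/m²

Solar longitude: L_s = 360° × (25 − 211)/708.40 = -94.523°, i.e. -94.523° + 360° = 265.477°.
sin δ = sin 75.10° × sin 265.477° = -0.96337, so δ = -74.444°.
cos h₀ = −tan(+30.3°) tan(-74.444°) = 2.0991 ≥ 1 ⇒ polar night, h₀ = 0 and Q̄ = 0.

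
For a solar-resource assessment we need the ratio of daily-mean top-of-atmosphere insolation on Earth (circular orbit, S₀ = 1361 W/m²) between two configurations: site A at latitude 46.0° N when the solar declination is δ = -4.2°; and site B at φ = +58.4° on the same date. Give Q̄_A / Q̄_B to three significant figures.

— Configuration A (φ=+46.0°):
cos H₀ = −tan(+46.0°) tan(-4.200°) = 0.0760, H₀ = 1.4947 rad.
Bracket: H₀ sin φ sin δ + cos φ cos δ sin H₀ = 1.4947×0.71934×-0.07324 + 0.69466×0.99731×0.99710 = -0.078747 + 0.690782 = 0.612035.
Q̄ = (S₀/π) × [bracket] = (1361/π) × 0.612035 = 265.15 W/m².
— Configuration B (φ=+58.4°):
cos H₀ = −tan(+58.4°) tan(-4.200°) = 0.1194, H₀ = 1.4511 rad.
Bracket: H₀ sin φ sin δ + cos φ cos δ sin H₀ = 1.4511×0.85173×-0.07324 + 0.52399×0.99731×0.99285 = -0.090521 + 0.518844 = 0.428323.
Q̄ = (S₀/π) × [bracket] = (1361/π) × 0.428323 = 185.56 W/m².
Ratio Q̄_A / Q̄_B = 265.15 / 185.56 = 1.429.

Q̄_A / Q̄_B ≈ 1.43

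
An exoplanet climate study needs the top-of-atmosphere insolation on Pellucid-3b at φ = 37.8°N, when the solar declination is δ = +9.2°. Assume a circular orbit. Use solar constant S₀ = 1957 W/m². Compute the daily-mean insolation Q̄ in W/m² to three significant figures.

cos H₀ = −tan(+37.8°) tan(+9.200°) = -0.1256, H₀ = 1.6968 rad.
Bracket: H₀ sin φ sin δ + cos φ cos δ sin H₀ = 1.6968×0.61291×0.15988 + 0.79016×0.98714×0.99208 = 0.166273 + 0.773821 = 0.940094.
Q̄ = (S₀/π) × [bracket] = (1957/π) × 0.940094 = 585.6 W/m².

Q̄ ≈ 586 W/m²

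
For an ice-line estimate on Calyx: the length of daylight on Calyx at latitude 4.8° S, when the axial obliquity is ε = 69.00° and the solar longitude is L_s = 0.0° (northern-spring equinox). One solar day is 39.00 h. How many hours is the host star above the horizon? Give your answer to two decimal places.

19.50 h

Solar declination: sin δ = sin ε · sin L_s = sin 69.00° × sin 0.0° = 0.00000, so δ = +0.000°.
cos h₀ = −tan ϕ · tan δ = −tan(-4.8°) × tan(+0.000°) = 0.0000, so h₀ = 1.5708 rad = 90.00°.
Daylight = 2h₀/(2π) × 39.00 h = (1.5708/π) × 39.00 = 19.50 h.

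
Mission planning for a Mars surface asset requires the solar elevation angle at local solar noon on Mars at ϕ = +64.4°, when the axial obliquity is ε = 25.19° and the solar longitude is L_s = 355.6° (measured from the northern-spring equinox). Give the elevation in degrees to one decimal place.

23.7°

Solar declination: sin δ = sin ε · sin L_s = sin 25.19° × sin 355.6° = -0.03265, so δ = -1.871°.
At local noon the hour angle is zero, so the zenith angle equals |ϕ − δ| = |+64.4° − (-1.871°)| = 66.271°.
Elevation = 90° − 66.271° = 23.7°.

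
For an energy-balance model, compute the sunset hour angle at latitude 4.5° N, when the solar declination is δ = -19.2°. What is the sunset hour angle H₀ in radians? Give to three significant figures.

cos H₀ = −tan φ · tan δ = −tan(+4.5°) × tan(-19.200°) = 0.0274, so H₀ = 1.5434 rad = 88.43°.

H₀ = 1.54 rad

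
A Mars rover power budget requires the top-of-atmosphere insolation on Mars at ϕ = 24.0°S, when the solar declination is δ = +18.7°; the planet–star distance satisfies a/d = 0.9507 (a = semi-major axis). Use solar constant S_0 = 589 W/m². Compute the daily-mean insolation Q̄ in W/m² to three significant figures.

cos h₀ = −tan(-24.0°) tan(+18.700°) = 0.1507, h₀ = 1.4195 rad.
Bracket: h₀ sin ϕ sin δ + cos ϕ cos δ sin h₀ = 1.4195×-0.40674×0.32061 + 0.91355×0.94721×0.98858 = -0.185110 + 0.855442 = 0.670332.
Inverse-square distance factor (a/d)² = 0.9507² = 0.903830.
Q̄ = (S_0/π) × 0.903830 × [bracket] = (589/π) × 0.903830 × 0.670332 = 113.6 W/m².

Q̄ ≈ 114 W/m²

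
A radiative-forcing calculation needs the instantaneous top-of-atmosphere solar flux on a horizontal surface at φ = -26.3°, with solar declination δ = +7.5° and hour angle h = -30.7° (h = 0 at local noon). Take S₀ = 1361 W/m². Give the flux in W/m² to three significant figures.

961 W/m²

cos θ_z = sin φ sin δ + cos φ cos δ cos h = -0.057832 + 0.764251 = 0.706419.
Flux = S₀ · cos θ_z = 1361 × 0.706419 = 961.4 W/m².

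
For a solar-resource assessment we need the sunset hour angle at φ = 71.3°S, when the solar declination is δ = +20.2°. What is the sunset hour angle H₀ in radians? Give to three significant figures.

H₀ = 0.00 rad

cos H₀ = −tan φ · tan δ = 1.0870 ≥ 1, so the Sun never rises (polar night) and H₀ = 0.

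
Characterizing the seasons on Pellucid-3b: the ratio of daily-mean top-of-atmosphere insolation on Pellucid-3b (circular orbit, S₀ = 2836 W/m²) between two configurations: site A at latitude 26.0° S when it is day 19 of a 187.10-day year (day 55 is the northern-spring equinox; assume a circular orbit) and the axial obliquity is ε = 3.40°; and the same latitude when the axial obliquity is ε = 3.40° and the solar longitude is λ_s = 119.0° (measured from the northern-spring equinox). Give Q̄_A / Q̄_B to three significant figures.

Q̄_A / Q̄_B ≈ 1.09

— Configuration A (φ=-26.0°):
Solar longitude: λ_s = 360° × (19 − 55)/187.10 = -69.268°, i.e. -69.268° + 360° = 290.732°.
sin δ = sin 3.40° × sin 290.732° = -0.05547, so δ = -3.180°.
cos H₀ = −tan(-26.0°) tan(-3.180°) = -0.0271, H₀ = 1.5979 rad.
Bracket: H₀ sin φ sin δ + cos φ cos δ sin H₀ = 1.5979×-0.43837×-0.05547 + 0.89879×0.99846×0.99963 = 0.038855 + 0.897074 = 0.935929.
Q̄ = (S₀/π) × [bracket] = (2836/π) × 0.935929 = 844.89 W/m².
— Configuration B (φ=-26.0°):
Solar declination: sin δ = sin ε · sin λ_s = sin 3.40° × sin 119.0° = 0.05187, so δ = +2.973°.
cos H₀ = −tan(-26.0°) tan(+2.973°) = 0.0253, H₀ = 1.5455 rad.
Bracket: H₀ sin φ sin δ + cos φ cos δ sin H₀ = 1.5455×-0.43837×0.05187 + 0.89879×0.99865×0.99968 = -0.035142 + 0.897289 = 0.862147.
Q̄ = (S₀/π) × [bracket] = (2836/π) × 0.862147 = 778.28 W/m².
Ratio Q̄_A / Q̄_B = 844.89 / 778.28 = 1.086.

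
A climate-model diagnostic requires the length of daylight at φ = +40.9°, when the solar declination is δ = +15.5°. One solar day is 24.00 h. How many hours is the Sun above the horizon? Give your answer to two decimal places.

cos H₀ = −tan φ · tan δ = −tan(+40.9°) × tan(+15.500°) = -0.2402, so H₀ = 1.8134 rad = 103.90°.
Daylight = 2H₀/(2π) × 24.00 h = (1.8134/π) × 24.00 = 13.85 h.

13.85 h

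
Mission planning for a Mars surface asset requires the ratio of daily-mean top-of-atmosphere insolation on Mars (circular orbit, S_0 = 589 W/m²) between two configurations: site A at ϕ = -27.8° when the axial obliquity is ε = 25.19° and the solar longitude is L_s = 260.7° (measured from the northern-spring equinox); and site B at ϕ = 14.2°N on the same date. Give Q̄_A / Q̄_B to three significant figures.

— Configuration A (ϕ=-27.8°):
Solar declination: sin δ = sin ε · sin L_s = sin 25.19° × sin 260.7° = -0.42003, so δ = -24.836°.
cos h₀ = −tan(-27.8°) tan(-24.836°) = -0.2440, h₀ = 1.8173 rad.
Bracket: h₀ sin ϕ sin δ + cos ϕ cos δ sin h₀ = 1.8173×-0.46639×-0.42003 + 0.88458×0.90751×0.96977 = 0.356005 + 0.778498 = 1.134503.
Q̄ = (S_0/π) × [bracket] = (589/π) × 1.134503 = 212.70 W/m².
— Configuration B (ϕ=+14.2°):
cos h₀ = −tan(+14.2°) tan(-24.836°) = 0.1171, h₀ = 1.4534 rad.
Bracket: h₀ sin ϕ sin δ + cos ϕ cos δ sin h₀ = 1.4534×0.24531×-0.42003 + 0.96945×0.90751×0.99312 = -0.149755 + 0.873733 = 0.723978.
Q̄ = (S_0/π) × [bracket] = (589/π) × 0.723978 = 135.73 W/m².
Ratio Q̄_A / Q̄_B = 212.70 / 135.73 = 1.567.

Q̄_A / Q̄_B ≈ 1.57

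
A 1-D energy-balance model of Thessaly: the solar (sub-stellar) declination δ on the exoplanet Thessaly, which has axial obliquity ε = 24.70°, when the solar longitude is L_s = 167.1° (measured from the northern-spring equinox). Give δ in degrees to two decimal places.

sin δ = sin ε · sin L_s = sin 24.70° × sin 167.1° = 0.093289.
δ = arcsin(0.093289) = +5.35°.

δ = +5.35°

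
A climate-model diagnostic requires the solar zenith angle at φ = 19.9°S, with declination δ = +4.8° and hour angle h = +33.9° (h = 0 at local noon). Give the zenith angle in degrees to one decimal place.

cos θ_z = sin φ sin δ + cos φ cos δ cos h = -0.028482 + 0.777714 = 0.749232.
θ_z = arccos(0.749232) = 41.5°.

θ_z = 41.5°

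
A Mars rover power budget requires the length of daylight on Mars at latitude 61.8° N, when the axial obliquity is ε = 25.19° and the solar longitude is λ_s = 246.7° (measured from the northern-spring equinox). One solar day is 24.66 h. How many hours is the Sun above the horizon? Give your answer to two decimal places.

Solar declination: sin δ = sin ε · sin λ_s = sin 25.19° × sin 246.7° = -0.39091, so δ = -23.011°.
cos H₀ = −tan φ · tan δ = −tan(+61.8°) × tan(-23.011°) = 0.7921, so H₀ = 0.6566 rad = 37.62°.
Daylight = 2H₀/(2π) × 24.66 h = (0.6566/π) × 24.66 = 5.15 h.

5.15 h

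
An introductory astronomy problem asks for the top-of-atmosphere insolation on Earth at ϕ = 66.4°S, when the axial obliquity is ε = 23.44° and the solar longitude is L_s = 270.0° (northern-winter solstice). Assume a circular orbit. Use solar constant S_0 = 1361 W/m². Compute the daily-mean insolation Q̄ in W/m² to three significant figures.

Solar declination: sin δ = sin ε · sin L_s = sin 23.44° × sin 270.0° = -0.39779, so δ = -23.440°.
cos h₀ = −tan(-66.4°) tan(-23.440°) = -0.9924, h₀ = 3.0182 rad.
Bracket: h₀ sin ϕ sin δ + cos ϕ cos δ sin h₀ = 3.0182×-0.91636×-0.39779 + 0.40035×0.91748×0.12307 = 1.100191 + 0.045205 = 1.145396.
Q̄ = (S_0/π) × [bracket] = (1361/π) × 1.145396 = 496.2 W/m².

Q̄ ≈ 496 W/m²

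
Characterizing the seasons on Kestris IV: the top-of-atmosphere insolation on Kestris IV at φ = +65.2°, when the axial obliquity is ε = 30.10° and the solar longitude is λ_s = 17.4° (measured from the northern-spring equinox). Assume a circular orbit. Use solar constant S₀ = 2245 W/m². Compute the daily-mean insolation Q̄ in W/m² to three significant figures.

Solar declination: sin δ = sin ε · sin λ_s = sin 30.10° × sin 17.4° = 0.14997, so δ = +8.625°.
cos H₀ = −tan(+65.2°) tan(+8.625°) = -0.3283, H₀ = 1.9053 rad.
Bracket: H₀ sin φ sin δ + cos φ cos δ sin H₀ = 1.9053×0.90778×0.14997 + 0.41945×0.98869×0.94458 = 0.259387 + 0.391723 = 0.651110.
Q̄ = (S₀/π) × [bracket] = (2245/π) × 0.651110 = 465.3 W/m².

Q̄ ≈ 465 W/m²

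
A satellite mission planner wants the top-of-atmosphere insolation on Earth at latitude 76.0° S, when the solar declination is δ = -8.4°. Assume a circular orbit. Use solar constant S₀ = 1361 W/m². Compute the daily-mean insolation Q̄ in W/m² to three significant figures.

Q̄ ≈ 219 W/m²

cos H₀ = −tan(-76.0°) tan(-8.400°) = -0.5923, H₀ = 2.2047 rad.
Bracket: H₀ sin φ sin δ + cos φ cos δ sin H₀ = 2.2047×-0.97030×-0.14608 + 0.24192×0.98927×0.80575 = 0.312497 + 0.192835 = 0.505332.
Q̄ = (S₀/π) × [bracket] = (1361/π) × 0.505332 = 218.9 W/m².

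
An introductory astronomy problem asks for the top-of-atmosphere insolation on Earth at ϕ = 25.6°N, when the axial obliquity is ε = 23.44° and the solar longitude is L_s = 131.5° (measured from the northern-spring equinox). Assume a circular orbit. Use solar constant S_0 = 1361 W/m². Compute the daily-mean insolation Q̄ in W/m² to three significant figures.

Solar declination: sin δ = sin ε · sin L_s = sin 23.44° × sin 131.5° = 0.29793, so δ = +17.333°.
cos h₀ = −tan(+25.6°) tan(+17.333°) = -0.1495, h₀ = 1.7209 rad.
Bracket: h₀ sin ϕ sin δ + cos ϕ cos δ sin h₀ = 1.7209×0.43209×0.29793 + 0.90183×0.95459×0.98876 = 0.221536 + 0.851202 = 1.072738.
Q̄ = (S_0/π) × [bracket] = (1361/π) × 1.072738 = 464.7 W/m².

Q̄ ≈ 465 W/m²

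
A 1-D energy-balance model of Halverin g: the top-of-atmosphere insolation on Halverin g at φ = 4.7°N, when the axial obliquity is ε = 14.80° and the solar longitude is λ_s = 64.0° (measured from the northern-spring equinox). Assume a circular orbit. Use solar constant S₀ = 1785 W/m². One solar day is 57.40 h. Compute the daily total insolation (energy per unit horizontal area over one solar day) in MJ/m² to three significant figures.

Solar declination: sin δ = sin ε · sin λ_s = sin 14.80° × sin 64.0° = 0.22959, so δ = +13.273°.
cos H₀ = −tan(+4.7°) tan(+13.273°) = -0.0194, H₀ = 1.5902 rad.
Bracket: H₀ sin φ sin δ + cos φ cos δ sin H₀ = 1.5902×0.08194×0.22959 + 0.99664×0.97329×0.99981 = 0.029916 + 0.969835 = 0.999751.
Q̄ = (S₀/π) × [bracket] = (1785/π) × 0.999751 = 568.04 W/m².
Daily total = Q̄ × 57.40 h × 3600 s/h = 568.04 × 57.40 × 3600 / 10⁶ = 117.4 MJ/m².

117 MJ/m²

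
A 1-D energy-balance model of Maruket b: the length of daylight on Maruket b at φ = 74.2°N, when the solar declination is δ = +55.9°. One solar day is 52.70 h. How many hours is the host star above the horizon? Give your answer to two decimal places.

Sunrise equation: cos H₀ = −tan φ · tan δ = -5.2196 ≤ −1, so the host star never sets (polar day) and H₀ = π.
Daylight = 2H₀/(2π) × 52.70 h = (3.1416/π) × 52.70 = 52.70 h.

52.70 h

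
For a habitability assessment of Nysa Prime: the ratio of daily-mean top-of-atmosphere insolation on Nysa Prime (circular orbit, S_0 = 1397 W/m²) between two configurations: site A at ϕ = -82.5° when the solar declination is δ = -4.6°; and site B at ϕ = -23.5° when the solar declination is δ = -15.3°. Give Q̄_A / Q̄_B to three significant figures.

Q̄_A / Q̄_B ≈ 0.265

— Configuration A (ϕ=-82.5°):
cos h₀ = −tan(-82.5°) tan(-4.600°) = -0.6111, h₀ = 2.2283 rad.
Bracket: h₀ sin ϕ sin δ + cos ϕ cos δ sin h₀ = 2.2283×-0.99144×-0.08020 + 0.13053×0.99678×0.79152 = 0.177180 + 0.102984 = 0.280164.
Q̄ = (S_0/π) × [bracket] = (1397/π) × 0.280164 = 124.58 W/m².
— Configuration B (ϕ=-23.5°):
cos h₀ = −tan(-23.5°) tan(-15.300°) = -0.1190, h₀ = 1.6900 rad.
Bracket: h₀ sin ϕ sin δ + cos ϕ cos δ sin h₀ = 1.6900×-0.39875×-0.26387 + 0.91706×0.96456×0.99290 = 0.177819 + 0.878279 = 1.056098.
Q̄ = (S_0/π) × [bracket] = (1397/π) × 1.056098 = 469.62 W/m².
Ratio Q̄_A / Q̄_B = 124.58 / 469.62 = 0.2653.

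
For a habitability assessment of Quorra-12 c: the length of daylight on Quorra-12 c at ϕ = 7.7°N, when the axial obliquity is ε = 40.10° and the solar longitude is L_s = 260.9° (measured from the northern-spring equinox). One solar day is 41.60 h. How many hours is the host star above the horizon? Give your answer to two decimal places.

19.32 h

Solar declination: sin δ = sin ε · sin L_s = sin 40.10° × sin 260.9° = -0.63602, so δ = -39.495°.
cos h₀ = −tan ϕ · tan δ = −tan(+7.7°) × tan(-39.495°) = 0.1114, so h₀ = 1.4591 rad = 83.60°.
Daylight = 2h₀/(2π) × 41.60 h = (1.4591/π) × 41.60 = 19.32 h.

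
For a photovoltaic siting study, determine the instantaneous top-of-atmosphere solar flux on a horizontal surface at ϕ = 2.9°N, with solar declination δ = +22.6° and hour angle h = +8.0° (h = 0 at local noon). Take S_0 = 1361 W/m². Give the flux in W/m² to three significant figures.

1.27e+03 W/m²

cos θ_z = sin ϕ sin δ + cos ϕ cos δ cos h = 0.019443 + 0.913055 = 0.932498.
Flux = S_0 · cos θ_z = 1361 × 0.932498 = 1269 W/m².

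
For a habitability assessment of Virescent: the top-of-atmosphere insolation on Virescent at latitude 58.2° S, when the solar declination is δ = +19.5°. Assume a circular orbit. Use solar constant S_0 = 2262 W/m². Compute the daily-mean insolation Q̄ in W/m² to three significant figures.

cos h₀ = −tan(-58.2°) tan(+19.500°) = 0.5711, h₀ = 0.9629 rad.
Bracket: h₀ sin ϕ sin δ + cos ϕ cos δ sin h₀ = 0.9629×-0.84989×0.33381 + 0.52696×0.94264×0.82086 = -0.273176 + 0.407749 = 0.134573.
Q̄ = (S_0/π) × [bracket] = (2262/π) × 0.134573 = 96.89 W/m².

Q̄ ≈ 96.9 W/m²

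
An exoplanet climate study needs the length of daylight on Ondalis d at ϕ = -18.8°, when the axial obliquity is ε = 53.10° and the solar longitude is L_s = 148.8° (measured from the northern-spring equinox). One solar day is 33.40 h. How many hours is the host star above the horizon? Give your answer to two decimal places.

15.05 h

Solar declination: sin δ = sin ε · sin L_s = sin 53.10° × sin 148.8° = 0.41426, so δ = +24.473°.
cos h₀ = −tan ϕ · tan δ = −tan(-18.8°) × tan(+24.473°) = 0.1549, so h₀ = 1.4152 rad = 81.09°.
Daylight = 2h₀/(2π) × 33.40 h = (1.4152/π) × 33.40 = 15.05 h.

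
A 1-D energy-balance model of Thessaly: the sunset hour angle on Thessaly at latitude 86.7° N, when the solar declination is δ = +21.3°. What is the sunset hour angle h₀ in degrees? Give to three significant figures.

h₀ = 180°

Sunrise equation: cos h₀ = −tan ϕ · tan δ = -6.7618 ≤ −1, so the host star never sets (polar day) and h₀ = π.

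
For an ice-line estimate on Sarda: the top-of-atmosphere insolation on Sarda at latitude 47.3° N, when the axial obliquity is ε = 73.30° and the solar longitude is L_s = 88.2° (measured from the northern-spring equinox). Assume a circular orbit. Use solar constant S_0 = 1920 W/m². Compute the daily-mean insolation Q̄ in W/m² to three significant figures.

Q̄ ≈ 1.35e+03 W/m²

Solar declination: sin δ = sin ε · sin L_s = sin 73.30° × sin 88.2° = 0.95735, so δ = +73.206°.
cos h₀ = −tan(+47.3°) tan(+73.206°) = -3.5907 ≤ −1 ⇒ polar day, h₀ = π.
Bracket: h₀ sin ϕ sin δ + cos ϕ cos δ sin h₀ = 3.1416×0.73491×0.95735 + 0.67816×0.28893×0.00000 = 2.210323 + 0.000000 = 2.210323.
Q̄ = (S_0/π) × [bracket] = (1920/π) × 2.210323 = 1351 W/m².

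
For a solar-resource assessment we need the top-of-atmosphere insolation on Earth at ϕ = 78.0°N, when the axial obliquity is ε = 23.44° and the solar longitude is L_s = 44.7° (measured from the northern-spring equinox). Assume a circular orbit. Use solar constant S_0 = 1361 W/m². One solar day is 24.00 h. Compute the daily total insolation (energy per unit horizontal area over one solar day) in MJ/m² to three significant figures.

Solar declination: sin δ = sin ε · sin L_s = sin 23.44° × sin 44.7° = 0.27980, so δ = +16.248°.
cos h₀ = −tan(+78.0°) tan(+16.248°) = -1.3711 ≤ −1 ⇒ polar day, h₀ = π.
Bracket: h₀ sin ϕ sin δ + cos ϕ cos δ sin h₀ = 3.1416×0.97815×0.27980 + 0.20791×0.96006×0.00000 = 0.859813 + 0.000000 = 0.859813.
Q̄ = (S_0/π) × [bracket] = (1361/π) × 0.859813 = 372.49 W/m².
Daily total = Q̄ × 24.00 h × 3600 s/h = 372.49 × 24.00 × 3600 / 10⁶ = 32.18 MJ/m².

32.2 MJ/m²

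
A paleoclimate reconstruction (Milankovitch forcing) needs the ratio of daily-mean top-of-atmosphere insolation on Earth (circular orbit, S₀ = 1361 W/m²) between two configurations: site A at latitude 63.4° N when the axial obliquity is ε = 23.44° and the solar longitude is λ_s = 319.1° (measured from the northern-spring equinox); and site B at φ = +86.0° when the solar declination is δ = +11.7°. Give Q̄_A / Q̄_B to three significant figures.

Q̄_A / Q̄_B ≈ 0.206

— Configuration A (φ=+63.4°):
Solar declination: sin δ = sin ε · sin λ_s = sin 23.44° × sin 319.1° = -0.26045, so δ = -15.097°.
cos H₀ = −tan(+63.4°) tan(-15.097°) = 0.5387, H₀ = 1.0019 rad.
Bracket: H₀ sin φ sin δ + cos φ cos δ sin H₀ = 1.0019×0.89415×-0.26045 + 0.44776×0.96549×0.84250 = -0.233324 + 0.364219 = 0.130895.
Q̄ = (S₀/π) × [bracket] = (1361/π) × 0.130895 = 56.706 W/m².
— Configuration B (φ=+86.0°):
cos H₀ = −tan(+86.0°) tan(+11.700°) = -2.9615 ≤ −1 ⇒ polar day, H₀ = π.
Bracket: H₀ sin φ sin δ + cos φ cos δ sin H₀ = 3.1416×0.99756×0.20279 + 0.06976×0.97922×0.00000 = 0.635531 + 0.000000 = 0.635531.
Q̄ = (S₀/π) × [bracket] = (1361/π) × 0.635531 = 275.32 W/m².
Ratio Q̄_A / Q̄_B = 56.706 / 275.32 = 0.2060.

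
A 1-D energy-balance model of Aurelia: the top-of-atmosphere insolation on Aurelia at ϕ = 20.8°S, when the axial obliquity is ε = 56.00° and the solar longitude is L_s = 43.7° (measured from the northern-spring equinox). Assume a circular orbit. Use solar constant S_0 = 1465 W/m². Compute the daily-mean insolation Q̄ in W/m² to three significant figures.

Solar declination: sin δ = sin ε · sin L_s = sin 56.00° × sin 43.7° = 0.57277, so δ = +34.943°.
cos h₀ = −tan(-20.8°) tan(+34.943°) = 0.2654, h₀ = 1.3022 rad.
Bracket: h₀ sin ϕ sin δ + cos ϕ cos δ sin h₀ = 1.3022×-0.35511×0.57277 + 0.93483×0.81972×0.96413 = -0.264863 + 0.738812 = 0.473949.
Q̄ = (S_0/π) × [bracket] = (1465/π) × 0.473949 = 221.0 W/m².

Q̄ ≈ 221 W/m²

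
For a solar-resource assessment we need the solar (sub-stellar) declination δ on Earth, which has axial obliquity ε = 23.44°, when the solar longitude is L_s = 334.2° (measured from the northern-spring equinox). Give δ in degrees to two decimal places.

sin δ = sin ε · sin L_s = sin 23.44° × sin 334.2° = -0.173130.
δ = arcsin(-0.173130) = -9.97°.

δ = -9.97°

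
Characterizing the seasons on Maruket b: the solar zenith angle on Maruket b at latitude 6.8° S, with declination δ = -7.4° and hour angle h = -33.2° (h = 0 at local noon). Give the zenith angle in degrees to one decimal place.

θ_z = 32.9°

cos θ_z = sin ϕ sin δ + cos ϕ cos δ cos h = 0.015250 + 0.823958 = 0.839208.
θ_z = arccos(0.839208) = 32.9°.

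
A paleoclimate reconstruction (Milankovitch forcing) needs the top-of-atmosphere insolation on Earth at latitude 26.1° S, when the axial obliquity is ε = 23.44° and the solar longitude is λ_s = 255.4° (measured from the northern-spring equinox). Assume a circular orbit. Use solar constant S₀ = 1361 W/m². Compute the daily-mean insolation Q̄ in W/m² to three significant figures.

Solar declination: sin δ = sin ε · sin λ_s = sin 23.44° × sin 255.4° = -0.38494, so δ = -22.640°.
cos H₀ = −tan(-26.1°) tan(-22.640°) = -0.2043, H₀ = 1.7766 rad.
Bracket: H₀ sin φ sin δ + cos φ cos δ sin H₀ = 1.7766×-0.43994×-0.38494 + 0.89803×0.92294×0.97890 = 0.300868 + 0.811340 = 1.112208.
Q̄ = (S₀/π) × [bracket] = (1361/π) × 1.112208 = 481.8 W/m².

Q̄ ≈ 482 W/m²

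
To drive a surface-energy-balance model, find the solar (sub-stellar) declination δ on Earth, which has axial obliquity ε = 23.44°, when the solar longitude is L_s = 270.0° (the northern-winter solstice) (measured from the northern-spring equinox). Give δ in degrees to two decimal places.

δ = -23.44°

sin δ = sin ε · sin L_s = sin 23.44° × sin 270.0° = -0.397789.
δ = arcsin(-0.397789) = -23.44°.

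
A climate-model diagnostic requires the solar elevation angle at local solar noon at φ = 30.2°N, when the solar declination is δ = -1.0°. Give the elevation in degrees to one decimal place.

At local noon the hour angle is zero, so the zenith angle equals |φ − δ| = |+30.2° − (-1.000°)| = 31.200°.
Elevation = 90° − 31.200° = 58.8°.

58.8°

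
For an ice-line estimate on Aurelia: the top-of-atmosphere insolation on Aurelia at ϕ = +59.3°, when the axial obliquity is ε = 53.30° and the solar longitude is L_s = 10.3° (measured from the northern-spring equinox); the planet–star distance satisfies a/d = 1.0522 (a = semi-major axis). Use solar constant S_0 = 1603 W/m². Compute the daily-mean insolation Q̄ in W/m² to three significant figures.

Q̄ ≈ 403 W/m²

Solar declination: sin δ = sin ε · sin L_s = sin 53.30° × sin 10.3° = 0.14336, so δ = +8.242°.
cos h₀ = −tan(+59.3°) tan(+8.242°) = -0.2440, h₀ = 1.8172 rad.
Bracket: h₀ sin ϕ sin δ + cos ϕ cos δ sin h₀ = 1.8172×0.85985×0.14336 + 0.51054×0.98967×0.96978 = 0.224003 + 0.489997 = 0.714000.
Inverse-square distance factor (a/d)² = 1.0522² = 1.107125.
Q̄ = (S_0/π) × 1.107125 × [bracket] = (1603/π) × 1.107125 × 0.714000 = 403.3 W/m².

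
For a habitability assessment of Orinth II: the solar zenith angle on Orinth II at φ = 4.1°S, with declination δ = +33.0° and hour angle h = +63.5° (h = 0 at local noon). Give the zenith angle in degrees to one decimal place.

θ_z = 70.5°

cos θ_z = sin φ sin δ + cos φ cos δ cos h = -0.038940 + 0.373255 = 0.334315.
θ_z = arccos(0.334315) = 70.5°.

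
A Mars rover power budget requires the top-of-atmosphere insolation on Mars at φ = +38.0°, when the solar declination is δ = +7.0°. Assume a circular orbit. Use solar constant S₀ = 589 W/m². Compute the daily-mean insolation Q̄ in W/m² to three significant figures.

Q̄ ≈ 169 W/m²

cos H₀ = −tan(+38.0°) tan(+7.000°) = -0.0959, H₀ = 1.6669 rad.
Bracket: H₀ sin φ sin δ + cos φ cos δ sin H₀ = 1.6669×0.61566×0.12187 + 0.78801×0.99255×0.99539 = 0.125068 + 0.778534 = 0.903602.
Q̄ = (S₀/π) × [bracket] = (589/π) × 0.903602 = 169.4 W/m².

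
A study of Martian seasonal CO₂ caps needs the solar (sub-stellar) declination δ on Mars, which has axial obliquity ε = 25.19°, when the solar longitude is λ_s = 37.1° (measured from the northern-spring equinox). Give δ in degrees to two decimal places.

δ = +14.88°

sin δ = sin ε · sin λ_s = sin 25.19° × sin 37.1° = 0.256738.
δ = arcsin(0.256738) = +14.88°.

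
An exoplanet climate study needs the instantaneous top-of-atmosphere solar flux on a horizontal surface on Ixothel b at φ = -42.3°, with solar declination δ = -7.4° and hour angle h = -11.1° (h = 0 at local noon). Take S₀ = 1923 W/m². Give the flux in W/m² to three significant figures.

cos θ_z = sin φ sin δ + cos φ cos δ cos h = 0.086681 + 0.719750 = 0.806431.
Flux = S₀ · cos θ_z = 1923 × 0.806431 = 1551 W/m².

1.55e+03 W/m²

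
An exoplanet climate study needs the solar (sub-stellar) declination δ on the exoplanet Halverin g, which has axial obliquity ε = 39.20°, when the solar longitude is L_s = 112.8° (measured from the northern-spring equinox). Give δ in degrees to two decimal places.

sin δ = sin ε · sin L_s = sin 39.20° × sin 112.8° = 0.582645.
δ = arcsin(0.582645) = +35.64°.

δ = +35.64°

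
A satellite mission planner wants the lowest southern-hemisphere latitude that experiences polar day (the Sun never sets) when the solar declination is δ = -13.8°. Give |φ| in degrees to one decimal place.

Polar day requires cos H₀ = −tan φ tan δ ≤ −1, i.e. tan φ tan δ ≥ 1.
The boundary is |tan φ| · |tan δ| = 1, so |φ| = 90° − |δ| = 90° − 13.8° = 76.2° in the southern hemisphere.

|φ| = 76.2°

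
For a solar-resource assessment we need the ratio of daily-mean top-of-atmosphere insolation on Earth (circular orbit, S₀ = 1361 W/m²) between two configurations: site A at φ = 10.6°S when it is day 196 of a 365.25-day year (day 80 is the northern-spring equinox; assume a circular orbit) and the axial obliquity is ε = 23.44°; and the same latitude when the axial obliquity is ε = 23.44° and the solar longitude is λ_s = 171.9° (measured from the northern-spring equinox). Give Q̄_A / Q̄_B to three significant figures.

Q̄_A / Q̄_B ≈ 0.843

— Configuration A (φ=-10.6°):
Solar longitude: λ_s = 360° × (196 − 80)/365.25 = 114.333°.
sin δ = sin 23.44° × sin 114.333° = 0.36245, so δ = +21.251°.
cos H₀ = −tan(-10.6°) tan(+21.251°) = 0.0728, H₀ = 1.4980 rad.
Bracket: H₀ sin φ sin δ + cos φ cos δ sin H₀ = 1.4980×-0.18395×0.36245 + 0.98294×0.93200×0.99735 = -0.099876 + 0.913672 = 0.813796.
Q̄ = (S₀/π) × [bracket] = (1361/π) × 0.813796 = 352.55 W/m².
— Configuration B (φ=-10.6°):
Solar declination: sin δ = sin ε · sin λ_s = sin 23.44° × sin 171.9° = 0.05605, so δ = +3.213°.
cos H₀ = −tan(-10.6°) tan(+3.213°) = 0.0105, H₀ = 1.5603 rad.
Bracket: H₀ sin φ sin δ + cos φ cos δ sin H₀ = 1.5603×-0.18395×0.05605 + 0.98294×0.99843×0.99994 = -0.016087 + 0.981338 = 0.965251.
Q̄ = (S₀/π) × [bracket] = (1361/π) × 0.965251 = 418.17 W/m².
Ratio Q̄_A / Q̄_B = 352.55 / 418.17 = 0.8431.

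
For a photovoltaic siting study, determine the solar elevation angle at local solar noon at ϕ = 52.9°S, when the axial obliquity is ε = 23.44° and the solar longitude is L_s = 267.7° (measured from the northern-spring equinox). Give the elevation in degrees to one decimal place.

60.5°

Solar declination: sin δ = sin ε · sin L_s = sin 23.44° × sin 267.7° = -0.39747, so δ = -23.420°.
At local noon the hour angle is zero, so the zenith angle equals |ϕ − δ| = |-52.9° − (-23.420°)| = 29.480°.
Elevation = 90° − 29.480° = 60.5°.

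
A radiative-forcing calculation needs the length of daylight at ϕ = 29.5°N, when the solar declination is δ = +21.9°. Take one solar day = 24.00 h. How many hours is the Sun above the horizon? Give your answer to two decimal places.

13.75 h

cos h₀ = −tan ϕ · tan δ = −tan(+29.5°) × tan(+21.900°) = -0.2274, so h₀ = 1.8002 rad = 103.15°.
Daylight = 2h₀/(2π) × 24.00 h = (1.8002/π) × 24.00 = 13.75 h.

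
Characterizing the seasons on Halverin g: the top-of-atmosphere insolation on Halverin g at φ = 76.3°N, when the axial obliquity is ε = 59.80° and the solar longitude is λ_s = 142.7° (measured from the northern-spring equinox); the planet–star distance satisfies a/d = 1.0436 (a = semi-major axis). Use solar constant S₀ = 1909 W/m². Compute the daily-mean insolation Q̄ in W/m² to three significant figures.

Solar declination: sin δ = sin ε · sin λ_s = sin 59.80° × sin 142.7° = 0.52374, so δ = +31.583°.
cos H₀ = −tan(+76.3°) tan(+31.583°) = -2.5220 ≤ −1 ⇒ polar day, H₀ = π.
Bracket: H₀ sin φ sin δ + cos φ cos δ sin H₀ = 3.1416×0.97155×0.52374 + 0.23684×0.85188×0.00000 = 1.598570 + 0.000000 = 1.598570.
Inverse-square distance factor (a/d)² = 1.0436² = 1.089101.
Q̄ = (S₀/π) × 1.089101 × [bracket] = (1909/π) × 1.089101 × 1.598570 = 1058 W/m².

Q̄ ≈ 1.06e+03 W/m²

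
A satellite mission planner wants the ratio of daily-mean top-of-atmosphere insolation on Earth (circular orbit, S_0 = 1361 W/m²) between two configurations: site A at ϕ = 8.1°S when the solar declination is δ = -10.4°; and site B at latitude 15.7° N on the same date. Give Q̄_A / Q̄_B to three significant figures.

Q̄_A / Q̄_B ≈ 1.16

— Configuration A (ϕ=-8.1°):
cos h₀ = −tan(-8.1°) tan(-10.400°) = -0.0261, h₀ = 1.5969 rad.
Bracket: h₀ sin ϕ sin δ + cos ϕ cos δ sin h₀ = 1.5969×-0.14090×-0.18052 + 0.99002×0.98357×0.99966 = 0.040618 + 0.973423 = 1.014041.
Q̄ = (S_0/π) × [bracket] = (1361/π) × 1.014041 = 439.30 W/m².
— Configuration B (ϕ=+15.7°):
cos h₀ = −tan(+15.7°) tan(-10.400°) = 0.0516, h₀ = 1.5192 rad.
Bracket: h₀ sin ϕ sin δ + cos ϕ cos δ sin h₀ = 1.5192×0.27060×-0.18052 + 0.96269×0.98357×0.99867 = -0.074211 + 0.945614 = 0.871403.
Q̄ = (S_0/π) × [bracket] = (1361/π) × 0.871403 = 377.51 W/m².
Ratio Q̄_A / Q̄_B = 439.30 / 377.51 = 1.164.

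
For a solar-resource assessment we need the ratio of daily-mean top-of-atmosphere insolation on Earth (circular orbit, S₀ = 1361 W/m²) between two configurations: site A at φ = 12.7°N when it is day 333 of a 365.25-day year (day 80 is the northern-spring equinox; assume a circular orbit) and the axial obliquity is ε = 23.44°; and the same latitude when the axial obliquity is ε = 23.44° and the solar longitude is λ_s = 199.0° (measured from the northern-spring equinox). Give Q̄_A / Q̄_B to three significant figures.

Q̄_A / Q̄_B ≈ 0.846

— Configuration A (φ=+12.7°):
Solar longitude: λ_s = 360° × (333 − 80)/365.25 = 249.363°.
sin δ = sin 23.44° × sin 249.363° = -0.37226, so δ = -21.855°.
cos H₀ = −tan(+12.7°) tan(-21.855°) = 0.0904, H₀ = 1.4803 rad.
Bracket: H₀ sin φ sin δ + cos φ cos δ sin H₀ = 1.4803×0.21985×-0.37226 + 0.97553×0.92813×0.99591 = -0.121150 + 0.901715 = 0.780565.
Q̄ = (S₀/π) × [bracket] = (1361/π) × 0.780565 = 338.16 W/m².
— Configuration B (φ=+12.7°):
Solar declination: sin δ = sin ε · sin λ_s = sin 23.44° × sin 199.0° = -0.12951, so δ = -7.441°.
cos H₀ = −tan(+12.7°) tan(-7.441°) = 0.0294, H₀ = 1.5414 rad.
Bracket: H₀ sin φ sin δ + cos φ cos δ sin H₀ = 1.5414×0.21985×-0.12951 + 0.97553×0.99158×0.99957 = -0.043888 + 0.966900 = 0.923012.
Q̄ = (S₀/π) × [bracket] = (1361/π) × 0.923012 = 399.87 W/m².
Ratio Q̄_A / Q̄_B = 338.16 / 399.87 = 0.8457.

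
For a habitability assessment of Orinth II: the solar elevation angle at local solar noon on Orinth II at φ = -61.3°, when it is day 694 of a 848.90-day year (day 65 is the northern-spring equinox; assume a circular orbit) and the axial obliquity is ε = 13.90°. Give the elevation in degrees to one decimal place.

42.6°

Solar longitude: λ_s = 360° × (694 − 65)/848.90 = 266.745°.
sin δ = sin 13.90° × sin 266.745° = -0.23984, so δ = -13.877°.
At local noon the hour angle is zero, so the zenith angle equals |φ − δ| = |-61.3° − (-13.877°)| = 47.423°.
Elevation = 90° − 47.423° = 42.6°.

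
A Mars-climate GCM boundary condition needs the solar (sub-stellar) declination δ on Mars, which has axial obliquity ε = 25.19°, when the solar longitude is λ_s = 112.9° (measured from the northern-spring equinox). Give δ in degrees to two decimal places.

sin δ = sin ε · sin λ_s = sin 25.19° × sin 112.9° = 0.392076.
δ = arcsin(0.392076) = +23.08°.

δ = +23.08°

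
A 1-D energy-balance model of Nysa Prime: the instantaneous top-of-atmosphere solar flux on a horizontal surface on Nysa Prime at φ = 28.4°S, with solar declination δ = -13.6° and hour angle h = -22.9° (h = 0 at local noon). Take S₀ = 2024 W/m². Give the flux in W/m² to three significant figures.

cos θ_z = sin φ sin δ + cos φ cos δ cos h = 0.111839 + 0.787599 = 0.899438.
Flux = S₀ · cos θ_z = 2024 × 0.899438 = 1820 W/m².

1.82e+03 W/m²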